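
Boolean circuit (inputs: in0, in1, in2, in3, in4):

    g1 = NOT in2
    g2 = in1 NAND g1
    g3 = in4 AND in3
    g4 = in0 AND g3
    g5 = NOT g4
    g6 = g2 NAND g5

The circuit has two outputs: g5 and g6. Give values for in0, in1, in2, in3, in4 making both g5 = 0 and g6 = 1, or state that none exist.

in0=1, in1=0, in2=1, in3=1, in4=1

Check with in0=1, in1=0, in2=1, in3=1, in4=1:
g1 = NOT in2 = NOT 1 = 0
g2 = in1 NAND g1 = 0 NAND 0 = 1
g3 = in4 AND in3 = 1 AND 1 = 1
g4 = in0 AND g3 = 1 AND 1 = 1
g5 = NOT g4 = NOT 1 = 0
g6 = g2 NAND g5 = 1 NAND 0 = 1
So g5 = 0 and g6 = 1.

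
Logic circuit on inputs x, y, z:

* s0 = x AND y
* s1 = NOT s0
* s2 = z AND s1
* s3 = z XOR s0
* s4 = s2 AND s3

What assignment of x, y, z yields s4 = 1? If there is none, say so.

Check with x=0, y=1, z=1:
s0 = x AND y = 0 AND 1 = 0
s1 = NOT s0 = NOT 0 = 1
s2 = z AND s1 = 1 AND 1 = 1
s3 = z XOR s0 = 1 XOR 0 = 1
s4 = s2 AND s3 = 1 AND 1 = 1
So s4 = 1 as required.

x=0, y=1, z=1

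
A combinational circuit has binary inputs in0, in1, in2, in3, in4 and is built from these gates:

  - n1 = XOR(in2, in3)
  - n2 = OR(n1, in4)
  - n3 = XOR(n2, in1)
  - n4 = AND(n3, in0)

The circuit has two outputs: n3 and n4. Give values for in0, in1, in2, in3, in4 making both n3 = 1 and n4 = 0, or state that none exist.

in0=0, in1=0, in2=1, in3=0, in4=1

Check with in0=0, in1=0, in2=1, in3=0, in4=1:
n1 = XOR(in2, in3) = XOR(1, 0) = 1
n2 = OR(n1, in4) = OR(1, 1) = 1
n3 = XOR(n2, in1) = XOR(1, 0) = 1
n4 = AND(n3, in0) = AND(1, 0) = 0
So n3 = 1 and n4 = 0.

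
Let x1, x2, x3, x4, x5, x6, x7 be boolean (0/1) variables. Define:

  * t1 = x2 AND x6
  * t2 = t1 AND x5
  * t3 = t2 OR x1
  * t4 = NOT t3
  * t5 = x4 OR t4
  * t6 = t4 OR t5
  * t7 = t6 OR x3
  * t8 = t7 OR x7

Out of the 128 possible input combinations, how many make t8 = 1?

119

t8 = t7 OR x7 must be 1, so at least one of t7, x7 is 1.
Enumerating the 128 input combinations, 119 give t8 = 1 and 9 give t8 = 0.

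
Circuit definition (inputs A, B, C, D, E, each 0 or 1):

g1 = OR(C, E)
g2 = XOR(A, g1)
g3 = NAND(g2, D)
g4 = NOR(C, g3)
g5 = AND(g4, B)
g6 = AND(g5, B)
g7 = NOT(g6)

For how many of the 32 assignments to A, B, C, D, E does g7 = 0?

2

g7 = NOT(g6) must be 0, so g6 = 1.
Satisfying assignments:
  A=0, B=1, C=0, D=1, E=1
  A=1, B=1, C=0, D=1, E=0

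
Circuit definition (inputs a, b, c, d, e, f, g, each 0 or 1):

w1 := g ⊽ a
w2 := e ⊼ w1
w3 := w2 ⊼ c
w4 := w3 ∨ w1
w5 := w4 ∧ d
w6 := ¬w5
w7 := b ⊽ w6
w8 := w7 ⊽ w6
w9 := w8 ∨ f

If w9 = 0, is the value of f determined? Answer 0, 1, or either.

0

w9 = w8 ∨ f must be 0, so both w8 = 0 and f = 0.
w8 = w7 ⊽ w6 must be 0, so at least one of w7, w6 is 1.
Every assignment with w9 = 0 has f = 0; there are 54 such assignment(s).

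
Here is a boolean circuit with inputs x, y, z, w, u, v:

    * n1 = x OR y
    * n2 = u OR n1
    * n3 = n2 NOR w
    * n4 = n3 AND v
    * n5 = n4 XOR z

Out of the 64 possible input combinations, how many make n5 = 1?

32

n5 = n4 XOR z must be 1, so n4 and z differ.
Enumerating the 64 input combinations, 32 give n5 = 1 and 32 give n5 = 0.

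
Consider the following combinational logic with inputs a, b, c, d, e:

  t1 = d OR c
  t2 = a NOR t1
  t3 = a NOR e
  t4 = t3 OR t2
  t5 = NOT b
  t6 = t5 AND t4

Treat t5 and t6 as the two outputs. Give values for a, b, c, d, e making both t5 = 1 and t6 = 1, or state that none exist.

Check with a=0 b=0 c=1 d=0 e=0:
t1 = d OR c = 0 OR 1 = 1
t2 = a NOR t1 = 0 NOR 1 = 0
t3 = a NOR e = 0 NOR 0 = 1
t4 = t3 OR t2 = 1 OR 0 = 1
t5 = NOT b = NOT 0 = 1
t6 = t5 AND t4 = 1 AND 1 = 1
So t5 = 1 and t6 = 1.

a=0 b=0 c=1 d=0 e=0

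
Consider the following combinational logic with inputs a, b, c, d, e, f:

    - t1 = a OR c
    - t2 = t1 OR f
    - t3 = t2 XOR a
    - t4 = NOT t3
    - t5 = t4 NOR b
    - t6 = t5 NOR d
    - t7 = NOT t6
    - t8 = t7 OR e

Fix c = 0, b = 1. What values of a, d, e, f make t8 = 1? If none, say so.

Check with c = 0, b = 1 and a=1, d=0, e=1, f=1:
t1 = a OR c = 1 OR 0 = 1
t2 = t1 OR f = 1 OR 1 = 1
t3 = t2 XOR a = 1 XOR 1 = 0
t4 = NOT t3 = NOT 0 = 1
t5 = t4 NOR b = 1 NOR 1 = 0
t6 = t5 NOR d = 0 NOR 0 = 1
t7 = NOT t6 = NOT 1 = 0
t8 = t7 OR e = 0 OR 1 = 1
So t8 = 1.

a=1 d=0 e=1 f=1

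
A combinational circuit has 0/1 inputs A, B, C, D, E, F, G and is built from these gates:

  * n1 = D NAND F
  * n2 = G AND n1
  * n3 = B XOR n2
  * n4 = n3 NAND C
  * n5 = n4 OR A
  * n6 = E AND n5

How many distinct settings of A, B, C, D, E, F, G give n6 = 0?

72

n6 = E AND n5 must be 0, so at least one of E, n5 is 0.
Enumerating the 128 input combinations, 72 give n6 = 0 and 56 give n6 = 1.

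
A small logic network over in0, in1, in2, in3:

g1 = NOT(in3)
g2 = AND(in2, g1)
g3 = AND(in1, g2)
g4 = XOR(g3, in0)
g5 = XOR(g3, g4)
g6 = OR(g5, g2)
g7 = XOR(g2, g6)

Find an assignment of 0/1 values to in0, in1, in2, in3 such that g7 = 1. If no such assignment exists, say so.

g7 = XOR(g2, g6) must be 1, so g2 and g6 differ.
Check with in0=1 in1=1 in2=0 in3=1:
g1 = NOT(in3) = NOT 1 = 0
g2 = AND(in2, g1) = AND(0, 0) = 0
g3 = AND(in1, g2) = AND(1, 0) = 0
g4 = XOR(g3, in0) = XOR(0, 1) = 1
g5 = XOR(g3, g4) = XOR(0, 1) = 1
g6 = OR(g5, g2) = OR(1, 0) = 1
g7 = XOR(g2, g6) = XOR(0, 1) = 1
So g7 = 1 as required.

in0=1 in1=1 in2=0 in3=1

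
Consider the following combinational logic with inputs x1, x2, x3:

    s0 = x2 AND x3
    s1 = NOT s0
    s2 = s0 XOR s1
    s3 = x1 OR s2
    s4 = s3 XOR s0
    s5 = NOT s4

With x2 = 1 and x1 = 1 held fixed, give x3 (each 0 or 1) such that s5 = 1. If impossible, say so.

x3=1

Check with x2 = 1 and x1 = 1 and x3=1:
s0 = x2 AND x3 = 1 AND 1 = 1
s1 = NOT s0 = NOT 1 = 0
s2 = s0 XOR s1 = 1 XOR 0 = 1
s3 = x1 OR s2 = 1 OR 1 = 1
s4 = s3 XOR s0 = 1 XOR 1 = 0
s5 = NOT s4 = NOT 0 = 1
So s5 = 1.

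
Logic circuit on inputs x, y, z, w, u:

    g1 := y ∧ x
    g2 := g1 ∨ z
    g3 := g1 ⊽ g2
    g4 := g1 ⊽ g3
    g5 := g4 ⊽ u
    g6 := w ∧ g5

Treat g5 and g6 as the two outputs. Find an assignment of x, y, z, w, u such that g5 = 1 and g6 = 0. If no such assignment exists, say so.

x=1, y=1, z=1, w=0, u=0

Check with x=1, y=1, z=1, w=0, u=0:
g1 = y ∧ x = 1 ∧ 1 = 1
g2 = g1 ∨ z = 1 ∨ 1 = 1
g3 = g1 ⊽ g2 = 1 ⊽ 1 = 0
g4 = g1 ⊽ g3 = 1 ⊽ 0 = 0
g5 = g4 ⊽ u = 0 ⊽ 0 = 1
g6 = w ∧ g5 = 0 ∧ 1 = 0
So g5 = 1 and g6 = 0.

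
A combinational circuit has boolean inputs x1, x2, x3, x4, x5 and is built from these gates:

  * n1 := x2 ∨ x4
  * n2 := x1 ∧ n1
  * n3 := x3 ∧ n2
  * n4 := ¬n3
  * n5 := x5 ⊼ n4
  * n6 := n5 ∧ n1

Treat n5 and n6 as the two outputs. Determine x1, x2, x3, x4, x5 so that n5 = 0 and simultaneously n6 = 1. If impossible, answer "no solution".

Across all 32 input combinations, none give both n5 = 0 and n6 = 1.

no solution exists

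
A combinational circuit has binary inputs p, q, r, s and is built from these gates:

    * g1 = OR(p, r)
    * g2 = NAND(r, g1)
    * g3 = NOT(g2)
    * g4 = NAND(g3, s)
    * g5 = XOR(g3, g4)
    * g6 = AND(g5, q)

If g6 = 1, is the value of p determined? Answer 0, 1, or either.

either

Both values of p occur among assignments with g6 = 1:
  p=0: p=0, q=1, r=0, s=0
  p=1: p=1, q=1, r=0, s=0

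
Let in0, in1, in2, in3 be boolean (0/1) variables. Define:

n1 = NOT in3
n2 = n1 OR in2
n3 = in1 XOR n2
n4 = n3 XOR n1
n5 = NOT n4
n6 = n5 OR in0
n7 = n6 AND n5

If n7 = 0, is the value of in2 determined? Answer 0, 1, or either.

either

Both values of in2 occur among assignments with n7 = 0:
  in2=0: in0=0, in1=1, in2=0, in3=0
  in2=1: in0=0, in1=0, in2=1, in3=1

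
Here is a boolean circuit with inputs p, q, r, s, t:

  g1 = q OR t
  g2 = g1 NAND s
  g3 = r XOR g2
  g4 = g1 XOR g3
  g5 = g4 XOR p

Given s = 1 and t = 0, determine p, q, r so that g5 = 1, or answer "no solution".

Check with s = 1 and t = 0 and p=1, q=0, r=1:
g1 = q OR t = 0 OR 0 = 0
g2 = g1 NAND s = 0 NAND 1 = 1
g3 = r XOR g2 = 1 XOR 1 = 0
g4 = g1 XOR g3 = 0 XOR 0 = 0
g5 = g4 XOR p = 0 XOR 1 = 1
So g5 = 1.

p=1 q=0 r=1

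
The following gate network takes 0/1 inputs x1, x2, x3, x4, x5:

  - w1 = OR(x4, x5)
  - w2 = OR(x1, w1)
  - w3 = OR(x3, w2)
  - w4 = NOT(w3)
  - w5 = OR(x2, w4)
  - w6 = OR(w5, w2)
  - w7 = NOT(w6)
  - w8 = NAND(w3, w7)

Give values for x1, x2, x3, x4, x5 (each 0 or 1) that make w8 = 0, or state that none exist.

x1=0 x2=0 x3=1 x4=0 x5=0

w8 = NAND(w3, w7) must be 0, so both w3 = 1 and w7 = 1.
w3 = OR(x3, w2) must be 1, so at least one of x3, w2 is 1.
Check with x1=0 x2=0 x3=1 x4=0 x5=0:
w1 = OR(x4, x5) = OR(0, 0) = 0
w2 = OR(x1, w1) = OR(0, 0) = 0
w3 = OR(x3, w2) = OR(1, 0) = 1
w4 = NOT(w3) = NOT 1 = 0
w5 = OR(x2, w4) = OR(0, 0) = 0
w6 = OR(w5, w2) = OR(0, 0) = 0
w7 = NOT(w6) = NOT 0 = 1
w8 = NAND(w3, w7) = NAND(1, 1) = 0
So w8 = 0 as required.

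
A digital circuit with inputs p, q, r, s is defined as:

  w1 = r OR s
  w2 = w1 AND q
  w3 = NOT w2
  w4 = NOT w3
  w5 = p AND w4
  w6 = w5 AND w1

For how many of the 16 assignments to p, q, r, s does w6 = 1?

w6 = w5 AND w1 must be 1, so both w5 = 1 and w1 = 1.
w5 = p AND w4 must be 1, so both p = 1 and w4 = 1.
Enumerating the 16 input combinations, 3 give w6 = 1 and 13 give w6 = 0.

3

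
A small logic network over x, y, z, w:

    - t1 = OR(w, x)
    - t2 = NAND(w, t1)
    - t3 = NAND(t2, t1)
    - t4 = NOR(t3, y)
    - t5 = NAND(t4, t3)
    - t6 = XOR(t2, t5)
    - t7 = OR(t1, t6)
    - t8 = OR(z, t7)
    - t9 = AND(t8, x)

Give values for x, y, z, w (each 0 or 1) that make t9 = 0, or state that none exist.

x=0, y=1, z=1, w=1

t9 = AND(t8, x) must be 0, so at least one of t8, x is 0.
Check with x=0, y=1, z=1, w=1:
t1 = OR(w, x) = OR(1, 0) = 1
t2 = NAND(w, t1) = NAND(1, 1) = 0
t3 = NAND(t2, t1) = NAND(0, 1) = 1
t4 = NOR(t3, y) = NOR(1, 1) = 0
t5 = NAND(t4, t3) = NAND(0, 1) = 1
t6 = XOR(t2, t5) = XOR(0, 1) = 1
t7 = OR(t1, t6) = OR(1, 1) = 1
t8 = OR(z, t7) = OR(1, 1) = 1
t9 = AND(t8, x) = AND(1, 0) = 0
So t9 = 0 as required.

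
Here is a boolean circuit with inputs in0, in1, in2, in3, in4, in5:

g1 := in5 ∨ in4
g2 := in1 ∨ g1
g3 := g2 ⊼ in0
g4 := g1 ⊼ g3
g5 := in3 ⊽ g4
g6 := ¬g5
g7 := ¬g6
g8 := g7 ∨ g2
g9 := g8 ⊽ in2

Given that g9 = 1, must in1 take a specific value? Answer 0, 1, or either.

0

g9 = g8 ⊽ in2 must be 1, so both g8 = 0 and in2 = 0.
g8 = g7 ∨ g2 must be 0, so both g7 = 0 and g2 = 0.
g7 = ¬g6 must be 0, so g6 = 1.
Every assignment with g9 = 1 has in1 = 0; there are 4 such assignment(s).
  in0=0, in1=0, in2=0, in3=0, in4=0, in5=0
  in0=0, in1=0, in2=0, in3=1, in4=0, in5=0
  in0=1, in1=0, in2=0, in3=0, in4=0, in5=0
  in0=1, in1=0, in2=0, in3=1, in4=0, in5=0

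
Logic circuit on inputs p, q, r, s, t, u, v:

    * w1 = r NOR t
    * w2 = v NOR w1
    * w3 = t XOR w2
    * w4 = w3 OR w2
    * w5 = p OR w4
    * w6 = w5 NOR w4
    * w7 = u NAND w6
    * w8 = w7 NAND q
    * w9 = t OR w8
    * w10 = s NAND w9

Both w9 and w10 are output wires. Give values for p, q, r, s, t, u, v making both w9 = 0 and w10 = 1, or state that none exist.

p=1, q=1, r=0, s=0, t=0, u=0, v=1

Check with p=1, q=1, r=0, s=0, t=0, u=0, v=1:
w1 = r NOR t = 0 NOR 0 = 1
w2 = v NOR w1 = 1 NOR 1 = 0
w3 = t XOR w2 = 0 XOR 0 = 0
w4 = w3 OR w2 = 0 OR 0 = 0
w5 = p OR w4 = 1 OR 0 = 1
w6 = w5 NOR w4 = 1 NOR 0 = 0
w7 = u NAND w6 = 0 NAND 0 = 1
w8 = w7 NAND q = 1 NAND 1 = 0
w9 = t OR w8 = 0 OR 0 = 0
w10 = s NAND w9 = 0 NAND 0 = 1
So w9 = 0 and w10 = 1.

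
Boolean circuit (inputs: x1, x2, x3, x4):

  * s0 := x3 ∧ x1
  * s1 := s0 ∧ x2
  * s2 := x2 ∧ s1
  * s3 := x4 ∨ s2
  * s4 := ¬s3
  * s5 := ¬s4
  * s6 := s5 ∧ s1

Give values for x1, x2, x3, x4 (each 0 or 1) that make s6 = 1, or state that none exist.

s6 = s5 ∧ s1 must be 1, so both s5 = 1 and s1 = 1.
Check with x1=1 x2=1 x3=1 x4=0:
s0 = x3 ∧ x1 = 1 ∧ 1 = 1
s1 = s0 ∧ x2 = 1 ∧ 1 = 1
s2 = x2 ∧ s1 = 1 ∧ 1 = 1
s3 = x4 ∨ s2 = 0 ∨ 1 = 1
s4 = ¬s3 = ¬1 = 0
s5 = ¬s4 = ¬0 = 1
s6 = s5 ∧ s1 = 1 ∧ 1 = 1
So s6 = 1 as required.

x1=1 x2=1 x3=1 x4=0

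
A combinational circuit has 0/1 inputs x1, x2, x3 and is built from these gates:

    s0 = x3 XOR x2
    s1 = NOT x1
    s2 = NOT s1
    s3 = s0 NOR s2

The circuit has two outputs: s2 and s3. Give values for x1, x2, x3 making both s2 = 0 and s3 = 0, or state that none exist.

x1=0, x2=0, x3=1

Check with x1=0, x2=0, x3=1:
s0 = x3 XOR x2 = 1 XOR 0 = 1
s1 = NOT x1 = NOT 0 = 1
s2 = NOT s1 = NOT 1 = 0
s3 = s0 NOR s2 = 1 NOR 0 = 0
So s2 = 0 and s3 = 0.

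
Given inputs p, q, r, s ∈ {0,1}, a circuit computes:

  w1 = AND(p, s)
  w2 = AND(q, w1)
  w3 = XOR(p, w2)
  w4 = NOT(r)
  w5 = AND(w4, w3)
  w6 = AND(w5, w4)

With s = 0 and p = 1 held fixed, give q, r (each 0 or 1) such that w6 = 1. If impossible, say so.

q=0, r=0

Check with s = 0 and p = 1 and q=0, r=0:
w1 = AND(p, s) = AND(1, 0) = 0
w2 = AND(q, w1) = AND(0, 0) = 0
w3 = XOR(p, w2) = XOR(1, 0) = 1
w4 = NOT(r) = NOT 0 = 1
w5 = AND(w4, w3) = AND(1, 1) = 1
w6 = AND(w5, w4) = AND(1, 1) = 1
So w6 = 1.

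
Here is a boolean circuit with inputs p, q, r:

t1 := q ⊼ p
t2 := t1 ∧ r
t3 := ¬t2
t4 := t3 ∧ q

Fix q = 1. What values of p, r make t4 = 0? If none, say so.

Check with q = 1 and p=0, r=1:
t1 = q ⊼ p = 1 ⊼ 0 = 1
t2 = t1 ∧ r = 1 ∧ 1 = 1
t3 = ¬t2 = ¬1 = 0
t4 = t3 ∧ q = 0 ∧ 1 = 0
So t4 = 0.

p=0, r=1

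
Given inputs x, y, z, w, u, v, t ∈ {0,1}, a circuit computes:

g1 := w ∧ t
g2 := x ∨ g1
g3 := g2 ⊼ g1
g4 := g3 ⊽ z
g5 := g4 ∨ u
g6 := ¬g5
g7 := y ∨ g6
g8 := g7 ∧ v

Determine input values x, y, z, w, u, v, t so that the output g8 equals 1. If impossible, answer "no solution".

g8 = g7 ∧ v must be 1, so both g7 = 1 and v = 1.
g7 = y ∨ g6 must be 1, so at least one of y, g6 is 1.
Check with x=0, y=0, z=0, w=1, u=0, v=1, t=0:
g1 = w ∧ t = 1 ∧ 0 = 0
g2 = x ∨ g1 = 0 ∨ 0 = 0
g3 = g2 ⊼ g1 = 0 ⊼ 0 = 1
g4 = g3 ⊽ z = 1 ⊽ 0 = 0
g5 = g4 ∨ u = 0 ∨ 0 = 0
g6 = ¬g5 = ¬0 = 1
g7 = y ∨ g6 = 0 ∨ 1 = 1
g8 = g7 ∧ v = 1 ∧ 1 = 1
So g8 = 1 as required.

x=0, y=0, z=0, w=1, u=0, v=1, t=0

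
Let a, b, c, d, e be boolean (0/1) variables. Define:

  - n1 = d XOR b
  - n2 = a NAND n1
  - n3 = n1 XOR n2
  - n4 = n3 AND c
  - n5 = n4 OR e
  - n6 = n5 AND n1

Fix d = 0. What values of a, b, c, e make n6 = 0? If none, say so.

Check with d = 0 and a=1, b=0, c=0, e=1:
n1 = d XOR b = 0 XOR 0 = 0
n2 = a NAND n1 = 1 NAND 0 = 1
n3 = n1 XOR n2 = 0 XOR 1 = 1
n4 = n3 AND c = 1 AND 0 = 0
n5 = n4 OR e = 0 OR 1 = 1
n6 = n5 AND n1 = 1 AND 0 = 0
So n6 = 0.

a=1, b=0, c=0, e=1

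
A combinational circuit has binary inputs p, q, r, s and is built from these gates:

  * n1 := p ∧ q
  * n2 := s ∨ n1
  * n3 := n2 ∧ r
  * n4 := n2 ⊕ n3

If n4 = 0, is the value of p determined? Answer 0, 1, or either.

Both values of p occur among assignments with n4 = 0:
  p=0: p=0, q=0, r=0, s=0
  p=1: p=1, q=0, r=0, s=0

either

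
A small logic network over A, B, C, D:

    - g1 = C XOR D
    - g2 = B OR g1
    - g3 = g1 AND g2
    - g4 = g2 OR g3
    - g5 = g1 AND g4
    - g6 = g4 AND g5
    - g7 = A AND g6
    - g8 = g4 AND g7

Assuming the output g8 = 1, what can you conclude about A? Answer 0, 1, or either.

g8 = g4 AND g7 must be 1, so both g4 = 1 and g7 = 1.
g4 = g2 OR g3 must be 1, so at least one of g2, g3 is 1.
Every assignment with g8 = 1 has A = 1; there are 4 such assignment(s).
  A=1, B=0, C=0, D=1
  A=1, B=0, C=1, D=0
  A=1, B=1, C=0, D=1
  A=1, B=1, C=1, D=0

1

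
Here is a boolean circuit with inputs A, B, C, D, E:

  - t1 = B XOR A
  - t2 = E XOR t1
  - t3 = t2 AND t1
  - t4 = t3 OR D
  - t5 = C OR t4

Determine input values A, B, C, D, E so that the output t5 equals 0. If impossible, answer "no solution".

t5 = C OR t4 must be 0, so both C = 0 and t4 = 0.
Check with A=0, B=1, C=0, D=0, E=1:
t1 = B XOR A = 1 XOR 0 = 1
t2 = E XOR t1 = 1 XOR 1 = 0
t3 = t2 AND t1 = 0 AND 1 = 0
t4 = t3 OR D = 0 OR 0 = 0
t5 = C OR t4 = 0 OR 0 = 0
So t5 = 0 as required.

A=0, B=1, C=0, D=0, E=1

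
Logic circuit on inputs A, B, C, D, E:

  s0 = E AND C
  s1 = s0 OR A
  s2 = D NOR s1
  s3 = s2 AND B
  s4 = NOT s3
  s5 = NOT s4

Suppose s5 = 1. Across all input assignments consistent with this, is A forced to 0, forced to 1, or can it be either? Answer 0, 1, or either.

s5 = NOT s4 must be 1, so s4 = 0.
Every assignment with s5 = 1 has A = 0; there are 3 such assignment(s).
  A=0, B=1, C=0, D=0, E=0
  A=0, B=1, C=0, D=0, E=1
  A=0, B=1, C=1, D=0, E=0

0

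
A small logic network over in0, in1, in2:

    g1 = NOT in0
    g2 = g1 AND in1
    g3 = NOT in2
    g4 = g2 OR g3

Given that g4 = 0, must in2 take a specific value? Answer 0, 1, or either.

1

g4 = g2 OR g3 must be 0, so both g2 = 0 and g3 = 0.
g2 = g1 AND in1 must be 0, so at least one of g1, in1 is 0.
g3 = NOT in2 must be 0, so in2 = 1.
Every assignment with g4 = 0 has in2 = 1; there are 3 such assignment(s).
  in0=0, in1=0, in2=1
  in0=1, in1=0, in2=1
  in0=1, in1=1, in2=1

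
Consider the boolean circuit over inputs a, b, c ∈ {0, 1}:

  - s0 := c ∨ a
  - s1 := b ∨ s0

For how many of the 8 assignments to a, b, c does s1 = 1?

7

s1 = b ∨ s0 must be 1, so at least one of b, s0 is 1.
Enumerating the 8 input combinations, 7 give s1 = 1 and 1 give s1 = 0.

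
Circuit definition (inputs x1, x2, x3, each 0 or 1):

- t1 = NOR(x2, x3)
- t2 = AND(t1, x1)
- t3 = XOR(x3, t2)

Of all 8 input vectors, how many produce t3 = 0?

3

t3 = XOR(x3, t2) must be 0, so x3 and t2 are equal.
Satisfying assignments:
  x1=0, x2=0, x3=0
  x1=0, x2=1, x3=0
  x1=1, x2=1, x3=0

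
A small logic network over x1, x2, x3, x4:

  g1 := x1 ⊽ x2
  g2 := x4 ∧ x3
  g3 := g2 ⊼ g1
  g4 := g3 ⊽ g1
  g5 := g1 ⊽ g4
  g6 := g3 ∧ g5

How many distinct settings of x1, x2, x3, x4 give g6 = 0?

g6 = g3 ∧ g5 must be 0, so at least one of g3, g5 is 0.
Enumerating the 16 input combinations, 4 give g6 = 0 and 12 give g6 = 1.

4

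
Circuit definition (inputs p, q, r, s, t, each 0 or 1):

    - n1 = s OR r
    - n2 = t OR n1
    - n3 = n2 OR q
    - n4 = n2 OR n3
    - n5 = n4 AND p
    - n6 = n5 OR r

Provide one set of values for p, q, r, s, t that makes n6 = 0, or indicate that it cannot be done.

n6 = n5 OR r must be 0, so both n5 = 0 and r = 0.
n5 = n4 AND p must be 0, so at least one of n4, p is 0.
Check with p=1, q=0, r=0, s=0, t=0:
n1 = s OR r = 0 OR 0 = 0
n2 = t OR n1 = 0 OR 0 = 0
n3 = n2 OR q = 0 OR 0 = 0
n4 = n2 OR n3 = 0 OR 0 = 0
n5 = n4 AND p = 0 AND 1 = 0
n6 = n5 OR r = 0 OR 0 = 0
So n6 = 0 as required.

p=1, q=0, r=0, s=0, t=0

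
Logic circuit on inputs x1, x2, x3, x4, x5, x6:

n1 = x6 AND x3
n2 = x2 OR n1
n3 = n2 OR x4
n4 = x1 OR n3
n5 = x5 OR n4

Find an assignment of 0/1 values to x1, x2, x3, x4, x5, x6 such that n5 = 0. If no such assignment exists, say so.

x1=0, x2=0, x3=1, x4=0, x5=0, x6=0

n5 = x5 OR n4 must be 0, so both x5 = 0 and n4 = 0.
n4 = x1 OR n3 must be 0, so both x1 = 0 and n3 = 0.
n3 = n2 OR x4 must be 0, so both n2 = 0 and x4 = 0.
Check with x1=0, x2=0, x3=1, x4=0, x5=0, x6=0:
n1 = x6 AND x3 = 0 AND 1 = 0
n2 = x2 OR n1 = 0 OR 0 = 0
n3 = n2 OR x4 = 0 OR 0 = 0
n4 = x1 OR n3 = 0 OR 0 = 0
n5 = x5 OR n4 = 0 OR 0 = 0
So n5 = 0 as required.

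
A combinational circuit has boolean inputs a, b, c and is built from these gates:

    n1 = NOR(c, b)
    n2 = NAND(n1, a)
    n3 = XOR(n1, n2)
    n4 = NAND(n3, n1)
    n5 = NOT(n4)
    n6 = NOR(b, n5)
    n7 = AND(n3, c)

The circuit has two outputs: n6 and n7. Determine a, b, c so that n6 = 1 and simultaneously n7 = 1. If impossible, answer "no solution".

Check with a=0 b=0 c=1:
n1 = NOR(c, b) = NOR(1, 0) = 0
n2 = NAND(n1, a) = NAND(0, 0) = 1
n3 = XOR(n1, n2) = XOR(0, 1) = 1
n4 = NAND(n3, n1) = NAND(1, 0) = 1
n5 = NOT(n4) = NOT 1 = 0
n6 = NOR(b, n5) = NOR(0, 0) = 1
n7 = AND(n3, c) = AND(1, 1) = 1
So n6 = 1 and n7 = 1.

a=0 b=0 c=1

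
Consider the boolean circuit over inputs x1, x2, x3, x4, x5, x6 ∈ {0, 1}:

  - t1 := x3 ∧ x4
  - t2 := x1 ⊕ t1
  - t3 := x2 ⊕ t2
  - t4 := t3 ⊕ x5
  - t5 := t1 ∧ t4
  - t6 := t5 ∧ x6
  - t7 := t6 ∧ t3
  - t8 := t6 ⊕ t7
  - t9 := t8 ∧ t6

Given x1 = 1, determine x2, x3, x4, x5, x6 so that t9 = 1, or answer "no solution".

t9 = t8 ∧ t6 must be 1, so both t8 = 1 and t6 = 1.
t8 = t6 ⊕ t7 must be 1, so t6 and t7 differ.
Check with x1 = 1 and x2=0, x3=1, x4=1, x5=1, x6=1:
t1 = x3 ∧ x4 = 1 ∧ 1 = 1
t2 = x1 ⊕ t1 = 1 ⊕ 1 = 0
t3 = x2 ⊕ t2 = 0 ⊕ 0 = 0
t4 = t3 ⊕ x5 = 0 ⊕ 1 = 1
t5 = t1 ∧ t4 = 1 ∧ 1 = 1
t6 = t5 ∧ x6 = 1 ∧ 1 = 1
t7 = t6 ∧ t3 = 1 ∧ 0 = 0
t8 = t6 ⊕ t7 = 1 ⊕ 0 = 1
t9 = t8 ∧ t6 = 1 ∧ 1 = 1
So t9 = 1.

x2=0, x3=1, x4=1, x5=1, x6=1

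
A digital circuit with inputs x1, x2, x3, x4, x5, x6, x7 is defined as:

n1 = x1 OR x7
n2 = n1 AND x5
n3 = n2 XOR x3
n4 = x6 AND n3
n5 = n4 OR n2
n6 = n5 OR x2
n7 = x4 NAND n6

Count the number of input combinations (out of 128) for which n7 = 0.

49

n7 = x4 NAND n6 must be 0, so both x4 = 1 and n6 = 1.
Enumerating the 128 input combinations, 49 give n7 = 0 and 79 give n7 = 1.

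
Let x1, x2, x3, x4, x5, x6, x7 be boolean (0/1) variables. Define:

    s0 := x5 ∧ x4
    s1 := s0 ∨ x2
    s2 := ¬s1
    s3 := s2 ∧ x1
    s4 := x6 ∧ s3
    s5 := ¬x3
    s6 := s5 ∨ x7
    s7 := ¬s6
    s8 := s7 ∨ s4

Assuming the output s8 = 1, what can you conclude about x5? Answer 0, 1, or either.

either

Both values of x5 occur among assignments with s8 = 1:
  x5=0: x1=0, x2=0, x3=1, x4=0, x5=0, x6=0, x7=0
  x5=1: x1=0, x2=0, x3=1, x4=0, x5=1, x6=0, x7=0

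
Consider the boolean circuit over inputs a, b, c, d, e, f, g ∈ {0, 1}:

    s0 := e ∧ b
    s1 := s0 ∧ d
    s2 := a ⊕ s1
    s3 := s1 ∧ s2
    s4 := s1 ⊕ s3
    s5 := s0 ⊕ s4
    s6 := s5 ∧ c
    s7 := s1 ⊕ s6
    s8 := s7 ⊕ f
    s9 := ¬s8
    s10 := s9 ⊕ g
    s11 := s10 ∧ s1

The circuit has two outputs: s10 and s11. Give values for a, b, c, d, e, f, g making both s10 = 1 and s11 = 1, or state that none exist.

a=1, b=1, c=0, d=1, e=1, f=0, g=1

Check with a=1, b=1, c=0, d=1, e=1, f=0, g=1:
s0 = e ∧ b = 1 ∧ 1 = 1
s1 = s0 ∧ d = 1 ∧ 1 = 1
s2 = a ⊕ s1 = 1 ⊕ 1 = 0
s3 = s1 ∧ s2 = 1 ∧ 0 = 0
s4 = s1 ⊕ s3 = 1 ⊕ 0 = 1
s5 = s0 ⊕ s4 = 1 ⊕ 1 = 0
s6 = s5 ∧ c = 0 ∧ 0 = 0
s7 = s1 ⊕ s6 = 1 ⊕ 0 = 1
s8 = s7 ⊕ f = 1 ⊕ 0 = 1
s9 = ¬s8 = ¬1 = 0
s10 = s9 ⊕ g = 0 ⊕ 1 = 1
s11 = s10 ∧ s1 = 1 ∧ 1 = 1
So s10 = 1 and s11 = 1.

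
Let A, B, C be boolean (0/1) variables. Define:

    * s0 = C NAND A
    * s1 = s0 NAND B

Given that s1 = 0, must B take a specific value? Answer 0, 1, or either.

s1 = s0 NAND B must be 0, so both s0 = 1 and B = 1.
Every assignment with s1 = 0 has B = 1; there are 3 such assignment(s).
  A=0, B=1, C=0
  A=0, B=1, C=1
  A=1, B=1, C=0

1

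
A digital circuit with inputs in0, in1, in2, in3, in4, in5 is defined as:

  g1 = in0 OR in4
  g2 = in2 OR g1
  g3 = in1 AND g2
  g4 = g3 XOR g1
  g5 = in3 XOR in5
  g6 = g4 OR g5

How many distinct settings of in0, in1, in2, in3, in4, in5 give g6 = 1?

46

g6 = g4 OR g5 must be 1, so at least one of g4, g5 is 1.
Enumerating the 64 input combinations, 46 give g6 = 1 and 18 give g6 = 0.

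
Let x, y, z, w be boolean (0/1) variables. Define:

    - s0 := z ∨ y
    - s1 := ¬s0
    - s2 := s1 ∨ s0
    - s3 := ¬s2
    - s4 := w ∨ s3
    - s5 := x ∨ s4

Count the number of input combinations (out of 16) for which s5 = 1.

12

s5 = x ∨ s4 must be 1, so at least one of x, s4 is 1.
Enumerating the 16 input combinations, 12 give s5 = 1 and 4 give s5 = 0.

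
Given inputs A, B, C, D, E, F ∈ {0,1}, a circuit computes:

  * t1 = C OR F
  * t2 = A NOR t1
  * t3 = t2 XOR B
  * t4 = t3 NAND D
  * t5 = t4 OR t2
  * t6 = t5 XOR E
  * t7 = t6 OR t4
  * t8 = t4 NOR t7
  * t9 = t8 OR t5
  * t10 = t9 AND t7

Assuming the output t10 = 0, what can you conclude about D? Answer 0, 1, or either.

1

t10 = t9 AND t7 must be 0, so at least one of t9, t7 is 0.
Every assignment with t10 = 0 has D = 1; there are 15 such assignment(s).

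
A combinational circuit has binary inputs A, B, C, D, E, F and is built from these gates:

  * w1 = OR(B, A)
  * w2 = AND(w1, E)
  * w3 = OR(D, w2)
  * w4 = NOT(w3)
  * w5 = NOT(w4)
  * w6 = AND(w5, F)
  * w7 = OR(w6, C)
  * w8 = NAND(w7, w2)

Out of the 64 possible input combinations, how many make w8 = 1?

46

w8 = NAND(w7, w2) must be 1, so at least one of w7, w2 is 0.
Enumerating the 64 input combinations, 46 give w8 = 1 and 18 give w8 = 0.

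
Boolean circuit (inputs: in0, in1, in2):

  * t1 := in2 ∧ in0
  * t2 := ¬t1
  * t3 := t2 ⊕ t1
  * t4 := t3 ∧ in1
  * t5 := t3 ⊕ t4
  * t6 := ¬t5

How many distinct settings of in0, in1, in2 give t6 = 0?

t6 = ¬t5 must be 0, so t5 = 1.
t5 = t3 ⊕ t4 must be 1, so t3 and t4 differ.
Satisfying assignments:
  in0=0, in1=0, in2=0
  in0=0, in1=0, in2=1
  in0=1, in1=0, in2=0
  in0=1, in1=0, in2=1

4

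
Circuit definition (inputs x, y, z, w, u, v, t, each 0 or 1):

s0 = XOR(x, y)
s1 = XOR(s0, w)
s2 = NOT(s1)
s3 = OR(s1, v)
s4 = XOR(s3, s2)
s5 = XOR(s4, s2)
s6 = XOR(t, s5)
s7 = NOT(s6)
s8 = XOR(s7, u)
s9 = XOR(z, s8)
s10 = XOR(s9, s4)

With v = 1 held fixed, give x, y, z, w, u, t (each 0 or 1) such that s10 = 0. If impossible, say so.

s10 = XOR(s9, s4) must be 0, so s9 and s4 are equal.
Check with v = 1 and x=1, y=1, z=1, w=0, u=0, t=1:
s0 = XOR(x, y) = XOR(1, 1) = 0
s1 = XOR(s0, w) = XOR(0, 0) = 0
s2 = NOT(s1) = NOT 0 = 1
s3 = OR(s1, v) = OR(0, 1) = 1
s4 = XOR(s3, s2) = XOR(1, 1) = 0
s5 = XOR(s4, s2) = XOR(0, 1) = 1
s6 = XOR(t, s5) = XOR(1, 1) = 0
s7 = NOT(s6) = NOT 0 = 1
s8 = XOR(s7, u) = XOR(1, 0) = 1
s9 = XOR(z, s8) = XOR(1, 1) = 0
s10 = XOR(s9, s4) = XOR(0, 0) = 0
So s10 = 0.

x=1 y=1 z=1 w=0 u=0 t=1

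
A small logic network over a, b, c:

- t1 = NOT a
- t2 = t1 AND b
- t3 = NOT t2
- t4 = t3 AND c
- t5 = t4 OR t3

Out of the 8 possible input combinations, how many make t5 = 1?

t5 = t4 OR t3 must be 1, so at least one of t4, t3 is 1.
Satisfying assignments:
  a=0, b=0, c=0
  a=0, b=0, c=1
  a=1, b=0, c=0
  a=1, b=0, c=1
  a=1, b=1, c=0
  a=1, b=1, c=1

6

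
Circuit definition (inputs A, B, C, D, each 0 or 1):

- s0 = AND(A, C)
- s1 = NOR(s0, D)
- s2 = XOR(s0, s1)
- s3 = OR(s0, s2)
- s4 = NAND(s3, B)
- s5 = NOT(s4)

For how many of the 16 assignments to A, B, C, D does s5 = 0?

11

s5 = NOT(s4) must be 0, so s4 = 1.
Enumerating the 16 input combinations, 11 give s5 = 0 and 5 give s5 = 1.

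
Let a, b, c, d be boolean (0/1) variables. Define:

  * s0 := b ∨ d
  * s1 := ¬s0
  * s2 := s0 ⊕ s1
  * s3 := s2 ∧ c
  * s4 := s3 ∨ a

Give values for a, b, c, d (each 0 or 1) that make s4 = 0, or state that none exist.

a=0, b=1, c=0, d=1

s4 = s3 ∨ a must be 0, so both s3 = 0 and a = 0.
s3 = s2 ∧ c must be 0, so at least one of s2, c is 0.
Check with a=0, b=1, c=0, d=1:
s0 = b ∨ d = 1 ∨ 1 = 1
s1 = ¬s0 = ¬1 = 0
s2 = s0 ⊕ s1 = 1 ⊕ 0 = 1
s3 = s2 ∧ c = 1 ∧ 0 = 0
s4 = s3 ∨ a = 0 ∨ 0 = 0
So s4 = 0 as required.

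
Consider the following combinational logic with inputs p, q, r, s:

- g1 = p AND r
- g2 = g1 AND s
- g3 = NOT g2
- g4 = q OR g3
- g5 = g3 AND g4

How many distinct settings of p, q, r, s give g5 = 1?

14

g5 = g3 AND g4 must be 1, so both g3 = 1 and g4 = 1.
g3 = NOT g2 must be 1, so g2 = 0.
g4 = q OR g3 must be 1, so at least one of q, g3 is 1.
Enumerating the 16 input combinations, 14 give g5 = 1 and 2 give g5 = 0.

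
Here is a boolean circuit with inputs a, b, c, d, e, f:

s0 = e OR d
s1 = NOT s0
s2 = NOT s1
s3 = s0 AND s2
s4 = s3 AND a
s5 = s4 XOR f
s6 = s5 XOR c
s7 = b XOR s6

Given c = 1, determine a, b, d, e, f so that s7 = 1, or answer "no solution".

Check with c = 1 and a=1, b=0, d=1, e=0, f=1:
s0 = e OR d = 0 OR 1 = 1
s1 = NOT s0 = NOT 1 = 0
s2 = NOT s1 = NOT 0 = 1
s3 = s0 AND s2 = 1 AND 1 = 1
s4 = s3 AND a = 1 AND 1 = 1
s5 = s4 XOR f = 1 XOR 1 = 0
s6 = s5 XOR c = 0 XOR 1 = 1
s7 = b XOR s6 = 0 XOR 1 = 1
So s7 = 1.

a=1 b=0 d=1 e=0 f=1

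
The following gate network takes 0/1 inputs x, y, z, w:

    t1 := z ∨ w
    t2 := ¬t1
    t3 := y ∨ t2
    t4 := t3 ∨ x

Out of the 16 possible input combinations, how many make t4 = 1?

13

t4 = t3 ∨ x must be 1, so at least one of t3, x is 1.
Enumerating the 16 input combinations, 13 give t4 = 1 and 3 give t4 = 0.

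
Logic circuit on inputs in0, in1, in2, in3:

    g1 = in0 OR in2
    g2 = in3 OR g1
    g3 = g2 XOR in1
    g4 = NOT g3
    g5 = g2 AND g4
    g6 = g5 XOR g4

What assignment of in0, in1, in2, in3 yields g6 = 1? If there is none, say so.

in0=0, in1=0, in2=0, in3=0

g6 = g5 XOR g4 must be 1, so g5 and g4 differ.
Check with in0=0, in1=0, in2=0, in3=0:
g1 = in0 OR in2 = 0 OR 0 = 0
g2 = in3 OR g1 = 0 OR 0 = 0
g3 = g2 XOR in1 = 0 XOR 0 = 0
g4 = NOT g3 = NOT 0 = 1
g5 = g2 AND g4 = 0 AND 1 = 0
g6 = g5 XOR g4 = 0 XOR 1 = 1
So g6 = 1 as required.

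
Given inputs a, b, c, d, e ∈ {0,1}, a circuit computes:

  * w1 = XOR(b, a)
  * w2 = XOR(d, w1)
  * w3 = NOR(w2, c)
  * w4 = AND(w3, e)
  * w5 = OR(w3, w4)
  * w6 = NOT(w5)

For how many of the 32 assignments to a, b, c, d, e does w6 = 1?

24

w6 = NOT(w5) must be 1, so w5 = 0.
Enumerating the 32 input combinations, 24 give w6 = 1 and 8 give w6 = 0.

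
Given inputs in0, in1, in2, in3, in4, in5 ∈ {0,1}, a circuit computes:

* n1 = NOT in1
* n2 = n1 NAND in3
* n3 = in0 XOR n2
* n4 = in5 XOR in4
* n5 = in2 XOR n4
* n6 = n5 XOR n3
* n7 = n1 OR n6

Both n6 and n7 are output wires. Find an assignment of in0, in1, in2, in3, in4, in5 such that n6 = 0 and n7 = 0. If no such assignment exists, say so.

in0=1, in1=1, in2=1, in3=0, in4=0, in5=1

Check with in0=1, in1=1, in2=1, in3=0, in4=0, in5=1:
n1 = NOT in1 = NOT 1 = 0
n2 = n1 NAND in3 = 0 NAND 0 = 1
n3 = in0 XOR n2 = 1 XOR 1 = 0
n4 = in5 XOR in4 = 1 XOR 0 = 1
n5 = in2 XOR n4 = 1 XOR 1 = 0
n6 = n5 XOR n3 = 0 XOR 0 = 0
n7 = n1 OR n6 = 0 OR 0 = 0
So n6 = 0 and n7 = 0.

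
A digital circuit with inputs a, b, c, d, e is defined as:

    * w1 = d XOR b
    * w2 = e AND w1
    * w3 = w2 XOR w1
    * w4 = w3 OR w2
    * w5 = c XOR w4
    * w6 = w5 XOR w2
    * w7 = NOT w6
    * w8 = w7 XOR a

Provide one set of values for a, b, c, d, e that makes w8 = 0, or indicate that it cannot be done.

w8 = w7 XOR a must be 0, so w7 and a are equal.
Check with a=0, b=1, c=0, d=0, e=0:
w1 = d XOR b = 0 XOR 1 = 1
w2 = e AND w1 = 0 AND 1 = 0
w3 = w2 XOR w1 = 0 XOR 1 = 1
w4 = w3 OR w2 = 1 OR 0 = 1
w5 = c XOR w4 = 0 XOR 1 = 1
w6 = w5 XOR w2 = 1 XOR 0 = 1
w7 = NOT w6 = NOT 1 = 0
w8 = w7 XOR a = 0 XOR 0 = 0
So w8 = 0 as required.

a=0, b=1, c=0, d=0, e=0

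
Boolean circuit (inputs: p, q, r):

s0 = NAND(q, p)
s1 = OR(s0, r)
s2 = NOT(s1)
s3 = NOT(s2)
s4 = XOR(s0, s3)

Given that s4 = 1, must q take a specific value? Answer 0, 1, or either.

s4 = XOR(s0, s3) must be 1, so s0 and s3 differ.
Every assignment with s4 = 1 has q = 1; there are 1 such assignment(s).
  p=1, q=1, r=1

1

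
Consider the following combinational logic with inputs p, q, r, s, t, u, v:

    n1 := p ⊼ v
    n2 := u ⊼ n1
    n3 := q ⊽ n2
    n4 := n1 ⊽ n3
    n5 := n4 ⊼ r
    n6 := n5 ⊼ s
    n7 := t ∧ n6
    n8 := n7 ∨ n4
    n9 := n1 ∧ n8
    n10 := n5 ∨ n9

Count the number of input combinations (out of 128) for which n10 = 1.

n10 = n5 ∨ n9 must be 1, so at least one of n5, n9 is 1.
Enumerating the 128 input combinations, 112 give n10 = 1 and 16 give n10 = 0.

112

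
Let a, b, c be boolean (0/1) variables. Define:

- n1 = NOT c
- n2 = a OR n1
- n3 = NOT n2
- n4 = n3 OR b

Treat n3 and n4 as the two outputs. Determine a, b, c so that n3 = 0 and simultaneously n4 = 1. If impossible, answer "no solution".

a=1 b=1 c=1

Check with a=1 b=1 c=1:
n1 = NOT c = NOT 1 = 0
n2 = a OR n1 = 1 OR 0 = 1
n3 = NOT n2 = NOT 1 = 0
n4 = n3 OR b = 0 OR 1 = 1
So n3 = 0 and n4 = 1.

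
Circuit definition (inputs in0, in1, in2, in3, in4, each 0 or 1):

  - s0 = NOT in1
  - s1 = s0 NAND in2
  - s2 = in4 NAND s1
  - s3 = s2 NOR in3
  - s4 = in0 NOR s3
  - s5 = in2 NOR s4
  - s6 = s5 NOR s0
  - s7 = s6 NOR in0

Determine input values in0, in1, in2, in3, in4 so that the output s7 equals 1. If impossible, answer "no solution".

in0=0, in1=0, in2=0, in3=0, in4=1

Check with in0=0, in1=0, in2=0, in3=0, in4=1:
s0 = NOT in1 = NOT 0 = 1
s1 = s0 NAND in2 = 1 NAND 0 = 1
s2 = in4 NAND s1 = 1 NAND 1 = 0
s3 = s2 NOR in3 = 0 NOR 0 = 1
s4 = in0 NOR s3 = 0 NOR 1 = 0
s5 = in2 NOR s4 = 0 NOR 0 = 1
s6 = s5 NOR s0 = 1 NOR 1 = 0
s7 = s6 NOR in0 = 0 NOR 0 = 1
So s7 = 1 as required.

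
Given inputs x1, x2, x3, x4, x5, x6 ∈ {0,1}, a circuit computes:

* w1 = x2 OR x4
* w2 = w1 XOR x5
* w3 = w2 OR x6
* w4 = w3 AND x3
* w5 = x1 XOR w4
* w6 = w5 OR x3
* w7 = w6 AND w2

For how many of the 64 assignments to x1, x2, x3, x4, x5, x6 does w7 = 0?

w7 = w6 AND w2 must be 0, so at least one of w6, w2 is 0.
Enumerating the 64 input combinations, 40 give w7 = 0 and 24 give w7 = 1.

40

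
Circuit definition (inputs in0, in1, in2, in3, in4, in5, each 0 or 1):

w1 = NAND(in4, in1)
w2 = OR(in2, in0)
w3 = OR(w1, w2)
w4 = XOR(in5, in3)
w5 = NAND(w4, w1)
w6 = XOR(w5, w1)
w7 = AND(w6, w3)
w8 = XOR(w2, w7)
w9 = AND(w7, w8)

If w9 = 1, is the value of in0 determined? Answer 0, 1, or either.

w9 = AND(w7, w8) must be 1, so both w7 = 1 and w8 = 1.
Every assignment with w9 = 1 has in0 = 0; there are 6 such assignment(s).

0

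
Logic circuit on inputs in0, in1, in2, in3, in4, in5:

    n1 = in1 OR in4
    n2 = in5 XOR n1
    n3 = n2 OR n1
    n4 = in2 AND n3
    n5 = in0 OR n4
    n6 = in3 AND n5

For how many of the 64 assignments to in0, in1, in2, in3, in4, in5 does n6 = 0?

41

n6 = in3 AND n5 must be 0, so at least one of in3, n5 is 0.
Enumerating the 64 input combinations, 41 give n6 = 0 and 23 give n6 = 1.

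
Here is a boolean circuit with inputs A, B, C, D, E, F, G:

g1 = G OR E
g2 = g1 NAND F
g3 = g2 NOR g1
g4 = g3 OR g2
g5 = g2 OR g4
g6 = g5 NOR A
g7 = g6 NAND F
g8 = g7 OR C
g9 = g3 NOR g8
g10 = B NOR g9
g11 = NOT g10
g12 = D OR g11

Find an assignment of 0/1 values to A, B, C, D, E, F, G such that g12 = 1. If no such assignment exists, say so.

g12 = D OR g11 must be 1, so at least one of D, g11 is 1.
Check with A=0 B=0 C=1 D=1 E=0 F=1 G=1:
g1 = G OR E = 1 OR 0 = 1
g2 = g1 NAND F = 1 NAND 1 = 0
g3 = g2 NOR g1 = 0 NOR 1 = 0
g4 = g3 OR g2 = 0 OR 0 = 0
g5 = g2 OR g4 = 0 OR 0 = 0
g6 = g5 NOR A = 0 NOR 0 = 1
g7 = g6 NAND F = 1 NAND 1 = 0
g8 = g7 OR C = 0 OR 1 = 1
g9 = g3 NOR g8 = 0 NOR 1 = 0
g10 = B NOR g9 = 0 NOR 0 = 1
g11 = NOT g10 = NOT 1 = 0
g12 = D OR g11 = 1 OR 0 = 1
So g12 = 1 as required.

A=0 B=0 C=1 D=1 E=0 F=1 G=1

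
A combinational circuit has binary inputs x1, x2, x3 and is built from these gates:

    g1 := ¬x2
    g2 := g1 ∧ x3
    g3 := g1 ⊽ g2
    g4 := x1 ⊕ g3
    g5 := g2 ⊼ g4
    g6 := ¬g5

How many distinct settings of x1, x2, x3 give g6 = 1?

g6 = ¬g5 must be 1, so g5 = 0.
Enumerating the 8 input combinations, 1 give g6 = 1 and 7 give g6 = 0.

1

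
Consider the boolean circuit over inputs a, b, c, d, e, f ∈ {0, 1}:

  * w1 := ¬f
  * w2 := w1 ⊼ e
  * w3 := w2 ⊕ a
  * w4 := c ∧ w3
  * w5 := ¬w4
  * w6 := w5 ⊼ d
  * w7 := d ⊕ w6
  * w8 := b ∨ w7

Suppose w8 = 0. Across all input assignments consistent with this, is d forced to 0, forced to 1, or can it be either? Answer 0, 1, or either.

w8 = b ∨ w7 must be 0, so both b = 0 and w7 = 0.
w7 = d ⊕ w6 must be 0, so d and w6 are equal.
Every assignment with w8 = 0 has d = 1; there are 4 such assignment(s).
  a=0, b=0, c=1, d=1, e=0, f=0
  a=0, b=0, c=1, d=1, e=0, f=1
  a=0, b=0, c=1, d=1, e=1, f=1
  a=1, b=0, c=1, d=1, e=1, f=0

1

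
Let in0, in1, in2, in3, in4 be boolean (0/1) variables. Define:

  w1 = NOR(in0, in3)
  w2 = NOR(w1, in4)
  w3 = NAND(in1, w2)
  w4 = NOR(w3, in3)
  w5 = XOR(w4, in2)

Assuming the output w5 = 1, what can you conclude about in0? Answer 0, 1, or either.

either

Both values of in0 occur among assignments with w5 = 1:
  in0=0: in0=0, in1=0, in2=1, in3=0, in4=0
  in0=1: in0=1, in1=0, in2=1, in3=0, in4=0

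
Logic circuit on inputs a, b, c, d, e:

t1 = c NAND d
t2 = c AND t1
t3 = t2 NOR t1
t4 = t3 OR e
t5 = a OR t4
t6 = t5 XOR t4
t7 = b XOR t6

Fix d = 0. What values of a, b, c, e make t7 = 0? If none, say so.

a=1, b=0, c=0, e=1

t7 = b XOR t6 must be 0, so b and t6 are equal.
Check with d = 0 and a=1, b=0, c=0, e=1:
t1 = c NAND d = 0 NAND 0 = 1
t2 = c AND t1 = 0 AND 1 = 0
t3 = t2 NOR t1 = 0 NOR 1 = 0
t4 = t3 OR e = 0 OR 1 = 1
t5 = a OR t4 = 1 OR 1 = 1
t6 = t5 XOR t4 = 1 XOR 1 = 0
t7 = b XOR t6 = 0 XOR 0 = 0
So t7 = 0.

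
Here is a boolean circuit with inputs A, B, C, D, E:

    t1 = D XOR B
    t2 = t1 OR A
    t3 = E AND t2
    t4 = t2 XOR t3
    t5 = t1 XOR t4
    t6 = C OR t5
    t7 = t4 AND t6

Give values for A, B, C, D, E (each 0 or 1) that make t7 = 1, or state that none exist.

t7 = t4 AND t6 must be 1, so both t4 = 1 and t6 = 1.
t4 = t2 XOR t3 must be 1, so t2 and t3 differ.
t6 = C OR t5 must be 1, so at least one of C, t5 is 1.
Check with A=1 B=0 C=0 D=0 E=0:
t1 = D XOR B = 0 XOR 0 = 0
t2 = t1 OR A = 0 OR 1 = 1
t3 = E AND t2 = 0 AND 1 = 0
t4 = t2 XOR t3 = 1 XOR 0 = 1
t5 = t1 XOR t4 = 0 XOR 1 = 1
t6 = C OR t5 = 0 OR 1 = 1
t7 = t4 AND t6 = 1 AND 1 = 1
So t7 = 1 as required.

A=1 B=0 C=0 D=0 E=0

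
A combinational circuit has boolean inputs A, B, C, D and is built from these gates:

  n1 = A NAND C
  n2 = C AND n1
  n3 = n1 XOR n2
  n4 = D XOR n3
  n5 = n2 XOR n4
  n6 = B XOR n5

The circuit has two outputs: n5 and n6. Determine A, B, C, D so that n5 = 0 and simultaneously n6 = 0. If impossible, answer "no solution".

A=1, B=0, C=1, D=0

Check with A=1, B=0, C=1, D=0:
n1 = A NAND C = 1 NAND 1 = 0
n2 = C AND n1 = 1 AND 0 = 0
n3 = n1 XOR n2 = 0 XOR 0 = 0
n4 = D XOR n3 = 0 XOR 0 = 0
n5 = n2 XOR n4 = 0 XOR 0 = 0
n6 = B XOR n5 = 0 XOR 0 = 0
So n5 = 0 and n6 = 0.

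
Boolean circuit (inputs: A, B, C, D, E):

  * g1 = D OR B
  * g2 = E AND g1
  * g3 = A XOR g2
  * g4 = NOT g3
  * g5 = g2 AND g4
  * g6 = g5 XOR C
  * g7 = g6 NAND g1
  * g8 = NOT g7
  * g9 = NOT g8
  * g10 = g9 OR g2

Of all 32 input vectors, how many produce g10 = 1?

g10 = g9 OR g2 must be 1, so at least one of g9, g2 is 1.
Enumerating the 32 input combinations, 26 give g10 = 1 and 6 give g10 = 0.

26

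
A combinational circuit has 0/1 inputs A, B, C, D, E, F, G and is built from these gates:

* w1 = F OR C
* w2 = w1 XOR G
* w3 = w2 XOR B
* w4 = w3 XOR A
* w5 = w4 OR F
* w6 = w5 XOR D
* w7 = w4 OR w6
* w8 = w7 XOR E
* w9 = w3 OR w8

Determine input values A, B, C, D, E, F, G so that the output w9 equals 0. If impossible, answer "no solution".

w9 = w3 OR w8 must be 0, so both w3 = 0 and w8 = 0.
w3 = w2 XOR B must be 0, so w2 and B are equal.
Check with A=0, B=0, C=0, D=0, E=1, F=1, G=1:
w1 = F OR C = 1 OR 0 = 1
w2 = w1 XOR G = 1 XOR 1 = 0
w3 = w2 XOR B = 0 XOR 0 = 0
w4 = w3 XOR A = 0 XOR 0 = 0
w5 = w4 OR F = 0 OR 1 = 1
w6 = w5 XOR D = 1 XOR 0 = 1
w7 = w4 OR w6 = 0 OR 1 = 1
w8 = w7 XOR E = 1 XOR 1 = 0
w9 = w3 OR w8 = 0 OR 0 = 0
So w9 = 0 as required.

A=0, B=0, C=0, D=0, E=1, F=1, G=1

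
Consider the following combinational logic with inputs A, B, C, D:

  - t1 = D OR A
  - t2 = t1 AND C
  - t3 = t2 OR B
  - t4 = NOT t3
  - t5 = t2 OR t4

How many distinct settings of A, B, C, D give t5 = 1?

11

t5 = t2 OR t4 must be 1, so at least one of t2, t4 is 1.
Enumerating the 16 input combinations, 11 give t5 = 1 and 5 give t5 = 0.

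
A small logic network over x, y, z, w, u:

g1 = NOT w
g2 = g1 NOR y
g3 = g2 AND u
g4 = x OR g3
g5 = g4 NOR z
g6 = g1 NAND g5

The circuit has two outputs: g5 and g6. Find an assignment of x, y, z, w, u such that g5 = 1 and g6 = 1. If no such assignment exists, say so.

x=0, y=1, z=0, w=1, u=0

Check with x=0, y=1, z=0, w=1, u=0:
g1 = NOT w = NOT 1 = 0
g2 = g1 NOR y = 0 NOR 1 = 0
g3 = g2 AND u = 0 AND 0 = 0
g4 = x OR g3 = 0 OR 0 = 0
g5 = g4 NOR z = 0 NOR 0 = 1
g6 = g1 NAND g5 = 0 NAND 1 = 1
So g5 = 1 and g6 = 1.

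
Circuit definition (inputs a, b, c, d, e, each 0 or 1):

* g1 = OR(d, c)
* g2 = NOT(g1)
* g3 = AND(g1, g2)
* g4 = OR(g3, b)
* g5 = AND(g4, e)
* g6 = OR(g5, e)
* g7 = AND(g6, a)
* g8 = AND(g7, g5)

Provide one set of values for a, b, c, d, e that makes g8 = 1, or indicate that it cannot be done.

a=1, b=1, c=0, d=0, e=1

g8 = AND(g7, g5) must be 1, so both g7 = 1 and g5 = 1.
g7 = AND(g6, a) must be 1, so both g6 = 1 and a = 1.
Check with a=1, b=1, c=0, d=0, e=1:
g1 = OR(d, c) = OR(0, 0) = 0
g2 = NOT(g1) = NOT 0 = 1
g3 = AND(g1, g2) = AND(0, 1) = 0
g4 = OR(g3, b) = OR(0, 1) = 1
g5 = AND(g4, e) = AND(1, 1) = 1
g6 = OR(g5, e) = OR(1, 1) = 1
g7 = AND(g6, a) = AND(1, 1) = 1
g8 = AND(g7, g5) = AND(1, 1) = 1
So g8 = 1 as required.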